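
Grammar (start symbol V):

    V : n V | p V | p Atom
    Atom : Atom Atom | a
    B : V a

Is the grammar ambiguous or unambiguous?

Witness: p a a a

Derivation 1: V ⇒ p Atom ⇒ p Atom Atom ⇒ p Atom Atom Atom ⇒ p a Atom Atom ⇒ p a a Atom ⇒ p a a a
Derivation 2: V ⇒ p Atom ⇒ p Atom Atom ⇒ p a Atom ⇒ p a Atom Atom ⇒ p a a Atom ⇒ p a a a

Two distinct leftmost derivations for the same string.

Ambiguous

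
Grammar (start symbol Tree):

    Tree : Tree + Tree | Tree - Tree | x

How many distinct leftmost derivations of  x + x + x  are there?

Parse trees for x + x + x:
  [Tree [Tree x] + [Tree [Tree x] + [Tree x]]]
  [Tree [Tree [Tree x] + [Tree x]] + [Tree x]]

2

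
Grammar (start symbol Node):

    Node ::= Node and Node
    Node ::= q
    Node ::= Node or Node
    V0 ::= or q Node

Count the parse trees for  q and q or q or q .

Parse trees for q and q or q or q:
  [Node [Node q] and [Node [Node q] or [Node [Node q] or [Node q]]]]
  [Node [Node q] and [Node [Node [Node q] or [Node q]] or [Node q]]]
  [Node [Node [Node q] and [Node q]] or [Node [Node q] or [Node q]]]
  [Node [Node [Node q] and [Node [Node q] or [Node q]]] or [Node q]]
  [Node [Node [Node [Node q] and [Node q]] or [Node q]] or [Node q]]

5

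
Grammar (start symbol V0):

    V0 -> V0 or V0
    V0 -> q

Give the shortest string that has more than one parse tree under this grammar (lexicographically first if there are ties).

length 1: no string has ≥2 trees
length 3: no string has ≥2 trees
length 5: q or q or q has 2 parse trees

Two derivations of q or q or q:
  V0 ⇒ V0 or V0 ⇒ V0 or V0 or V0 ⇒ q or V0 or V0 ⇒ q or q or V0 ⇒ q or q or q
  V0 ⇒ V0 or V0 ⇒ q or V0 ⇒ q or V0 or V0 ⇒ q or q or V0 ⇒ q or q or q

q or q or q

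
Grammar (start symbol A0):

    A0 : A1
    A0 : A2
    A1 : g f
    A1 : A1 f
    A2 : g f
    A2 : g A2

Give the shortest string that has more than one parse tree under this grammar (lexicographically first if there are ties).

length 2: g f has 2 parse trees

Two derivations of g f:
  A0 ⇒ A1 ⇒ g f
  A0 ⇒ A2 ⇒ g f

g f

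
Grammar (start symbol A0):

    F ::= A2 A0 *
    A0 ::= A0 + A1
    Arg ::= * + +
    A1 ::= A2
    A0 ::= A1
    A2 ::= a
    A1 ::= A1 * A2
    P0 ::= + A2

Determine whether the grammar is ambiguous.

Unambiguous

Only A0, A1, A2 are reachable from A0; ignoring the rest: A0 → A0 + A1 | A1  ;  A1 → A1 * A2 | A2  — a left-associative chain with A2 at the bottom. Each string factors uniquely by precedence.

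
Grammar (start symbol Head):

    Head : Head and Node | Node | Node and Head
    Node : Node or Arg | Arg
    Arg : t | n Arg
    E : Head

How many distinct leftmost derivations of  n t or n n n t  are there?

Parse trees for n t or n n n t:
  [Head [Node [Node [Arg n [Arg t]]] or [Arg n [Arg n [Arg n [Arg t]]]]]]

1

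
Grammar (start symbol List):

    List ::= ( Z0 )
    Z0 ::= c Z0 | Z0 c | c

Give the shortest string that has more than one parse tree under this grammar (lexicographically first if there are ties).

length 3: no string has ≥2 trees
length 4: ( c c ) has 2 parse trees

Two derivations of ( c c ):
  List ⇒ ( Z0 ) ⇒ ( c Z0 ) ⇒ ( c c )
  List ⇒ ( Z0 ) ⇒ ( Z0 c ) ⇒ ( c c )

( c c )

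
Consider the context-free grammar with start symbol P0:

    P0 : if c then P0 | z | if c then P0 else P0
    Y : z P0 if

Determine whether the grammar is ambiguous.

Witness: if c then if c then z else z

Derivation 1: P0 ⇒ if c then P0 ⇒ if c then if c then P0 else P0 ⇒ if c then if c then z else P0 ⇒ if c then if c then z else z
Derivation 2: P0 ⇒ if c then P0 else P0 ⇒ if c then if c then P0 else P0 ⇒ if c then if c then z else P0 ⇒ if c then if c then z else z

Two distinct leftmost derivations for the same string.

Ambiguous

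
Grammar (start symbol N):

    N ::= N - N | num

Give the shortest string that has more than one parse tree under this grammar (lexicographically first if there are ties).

length 1: no string has ≥2 trees
length 3: no string has ≥2 trees
length 5: num - num - num has 2 parse trees

Two derivations of num - num - num:
  N ⇒ N - N ⇒ N - N - N ⇒ num - N - N ⇒ num - num - N ⇒ num - num - num
  N ⇒ N - N ⇒ num - N ⇒ num - N - N ⇒ num - num - N ⇒ num - num - num

num - num - num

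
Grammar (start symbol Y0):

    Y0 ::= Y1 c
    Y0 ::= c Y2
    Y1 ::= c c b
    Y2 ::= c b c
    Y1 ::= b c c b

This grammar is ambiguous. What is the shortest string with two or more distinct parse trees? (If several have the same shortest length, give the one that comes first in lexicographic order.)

length 4: c c b c has 2 parse trees

Two derivations of c c b c:
  Y0 ⇒ Y1 c ⇒ c c b c
  Y0 ⇒ c Y2 ⇒ c c b c

c c b c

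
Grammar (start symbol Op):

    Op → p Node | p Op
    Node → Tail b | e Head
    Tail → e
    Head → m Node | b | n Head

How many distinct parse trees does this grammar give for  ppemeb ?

Parse trees for ppemeb:
  [Op p [Op p [Node e [Head m [Node [Tail e] b]]]]]
  [Op p [Op p [Node e [Head m [Node e [Head b]]]]]]

2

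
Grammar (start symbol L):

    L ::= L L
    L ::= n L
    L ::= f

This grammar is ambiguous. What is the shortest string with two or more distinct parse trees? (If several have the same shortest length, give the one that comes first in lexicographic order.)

length 1: no string has ≥2 trees
length 2: no string has ≥2 trees
length 3: f f f has 2 parse trees

Two derivations of f f f:
  L ⇒ L L ⇒ L L L ⇒ f L L ⇒ f f L ⇒ f f f
  L ⇒ L L ⇒ f L ⇒ f L L ⇒ f f L ⇒ f f f

f f f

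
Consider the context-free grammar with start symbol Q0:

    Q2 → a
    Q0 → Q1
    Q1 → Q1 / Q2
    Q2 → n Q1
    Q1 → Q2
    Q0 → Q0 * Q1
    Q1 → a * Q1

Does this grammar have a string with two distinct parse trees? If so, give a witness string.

Witness: a * a

Derivation 1: Q0 ⇒ Q1 ⇒ a * Q1 ⇒ a * Q2 ⇒ a * a
Derivation 2: Q0 ⇒ Q0 * Q1 ⇒ Q1 * Q1 ⇒ Q2 * Q1 ⇒ a * Q1 ⇒ a * Q2 ⇒ a * a

Two distinct leftmost derivations for the same string.

Ambiguous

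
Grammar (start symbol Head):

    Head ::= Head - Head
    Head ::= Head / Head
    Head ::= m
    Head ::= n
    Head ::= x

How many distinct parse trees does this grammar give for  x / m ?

1

Parse trees for x / m:
  [Head [Head x] / [Head m]]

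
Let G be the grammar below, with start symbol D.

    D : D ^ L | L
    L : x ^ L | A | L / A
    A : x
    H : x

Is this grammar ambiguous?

Ambiguous

Witness: x ^ x

Derivation 1: D ⇒ D ^ L ⇒ L ^ L ⇒ A ^ L ⇒ x ^ L ⇒ x ^ A ⇒ x ^ x
Derivation 2: D ⇒ L ⇒ x ^ L ⇒ x ^ A ⇒ x ^ x

Two distinct leftmost derivations for the same string.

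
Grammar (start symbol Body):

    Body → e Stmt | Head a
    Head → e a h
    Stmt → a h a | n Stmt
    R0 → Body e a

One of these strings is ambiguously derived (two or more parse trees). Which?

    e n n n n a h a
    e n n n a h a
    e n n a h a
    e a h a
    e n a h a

e a h a

e n n n n a h a: 1 tree
e n n n a h a: 1 tree
e n n a h a: 1 tree
e a h a: 2 trees
e n a h a: 1 tree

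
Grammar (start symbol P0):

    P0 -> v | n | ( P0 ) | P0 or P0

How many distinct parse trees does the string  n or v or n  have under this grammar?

2

Parse trees for n or v or n:
  [P0 [P0 n] or [P0 [P0 v] or [P0 n]]]
  [P0 [P0 [P0 n] or [P0 v]] or [P0 n]]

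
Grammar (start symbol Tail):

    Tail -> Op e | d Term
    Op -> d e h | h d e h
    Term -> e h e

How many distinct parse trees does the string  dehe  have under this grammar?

2

Parse trees for dehe:
  [Tail [Op d e h] e]
  [Tail d [Term e h e]]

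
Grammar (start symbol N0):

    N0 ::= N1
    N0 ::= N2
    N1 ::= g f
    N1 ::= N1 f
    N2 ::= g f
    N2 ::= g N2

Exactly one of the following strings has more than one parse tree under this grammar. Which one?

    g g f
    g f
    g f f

g f

g g f: 1 tree
g f: 2 trees
g f f: 1 tree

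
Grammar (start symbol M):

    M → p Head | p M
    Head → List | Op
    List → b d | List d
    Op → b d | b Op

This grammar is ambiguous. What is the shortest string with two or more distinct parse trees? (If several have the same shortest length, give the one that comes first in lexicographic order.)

length 3: p b d has 2 parse trees

Two derivations of p b d:
  M ⇒ p Head ⇒ p List ⇒ p b d
  M ⇒ p Head ⇒ p Op ⇒ p b d

p b d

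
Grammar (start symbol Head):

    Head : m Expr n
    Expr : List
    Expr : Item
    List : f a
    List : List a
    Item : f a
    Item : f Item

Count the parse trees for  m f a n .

2

Parse trees for m f a n:
  [Head m [Expr [List f a]] n]
  [Head m [Expr [Item f a]] n]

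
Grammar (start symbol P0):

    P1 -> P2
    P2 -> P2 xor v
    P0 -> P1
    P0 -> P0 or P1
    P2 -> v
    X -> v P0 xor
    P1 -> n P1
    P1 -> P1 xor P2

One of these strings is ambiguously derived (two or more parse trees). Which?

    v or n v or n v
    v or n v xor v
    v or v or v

v or n v xor v

v or n v or n v: 1 tree
v or n v xor v: 3 trees
v or v or v: 1 tree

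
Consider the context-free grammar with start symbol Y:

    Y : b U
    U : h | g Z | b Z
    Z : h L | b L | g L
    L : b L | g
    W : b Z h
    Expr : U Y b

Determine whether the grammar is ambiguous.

Unambiguous

(W, Expr are unreachable from Y, so their rules don't affect L(Y).) The reachable rules are right-linear with at most one rule per (nonterminal, next-terminal) pair. Each input token forces the next rule, so parsing is deterministic.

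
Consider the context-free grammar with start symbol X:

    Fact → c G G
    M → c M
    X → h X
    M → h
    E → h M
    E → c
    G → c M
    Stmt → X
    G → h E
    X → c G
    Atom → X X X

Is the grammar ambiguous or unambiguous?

Unambiguous

(Fact, Atom, Stmt are unreachable from X, so their rules don't affect L(X).) The reachable rules are right-linear with at most one rule per (nonterminal, next-terminal) pair. Each input token forces the next rule, so parsing is deterministic.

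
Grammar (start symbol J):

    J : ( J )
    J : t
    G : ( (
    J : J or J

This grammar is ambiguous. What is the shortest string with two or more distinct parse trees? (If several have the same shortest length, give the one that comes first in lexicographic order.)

length 1: no string has ≥2 trees
length 3: no string has ≥2 trees
length 5: t or t or t has 2 parse trees

Two derivations of t or t or t:
  J ⇒ J or J ⇒ t or J ⇒ t or J or J ⇒ t or t or J ⇒ t or t or t
  J ⇒ J or J ⇒ J or J or J ⇒ t or J or J ⇒ t or t or J ⇒ t or t or t

t or t or t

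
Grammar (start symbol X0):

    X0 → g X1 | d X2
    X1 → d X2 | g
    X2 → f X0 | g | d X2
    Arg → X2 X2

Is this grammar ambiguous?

Unambiguous

Only X0, X1, X2 are reachable from X0; ignoring the rest: Each reachable nonterminal has at most one production per leading terminal, and all productions are right-linear; the derivation is determined token-by-token.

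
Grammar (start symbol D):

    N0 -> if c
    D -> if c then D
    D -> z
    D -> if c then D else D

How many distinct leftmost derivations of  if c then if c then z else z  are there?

2

Parse trees for if c then if c then z else z:
  [D if c then [D if c then [D z] else [D z]]]
  [D if c then [D if c then [D z]] else [D z]]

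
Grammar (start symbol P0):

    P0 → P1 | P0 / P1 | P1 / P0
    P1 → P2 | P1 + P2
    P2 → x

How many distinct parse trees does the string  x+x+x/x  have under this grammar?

Parse trees for x+x+x/x:
  [P0 [P0 [P1 [P1 [P1 [P2 x]] + [P2 x]] + [P2 x]]] / [P1 [P2 x]]]
  [P0 [P1 [P1 [P1 [P2 x]] + [P2 x]] + [P2 x]] / [P0 [P1 [P2 x]]]]

2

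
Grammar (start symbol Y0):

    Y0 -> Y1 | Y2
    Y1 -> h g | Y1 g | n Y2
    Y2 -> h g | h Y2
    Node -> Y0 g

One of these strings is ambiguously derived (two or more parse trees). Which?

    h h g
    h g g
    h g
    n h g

h g

h h g: 1 tree
h g g: 1 tree
h g: 2 trees
n h g: 1 tree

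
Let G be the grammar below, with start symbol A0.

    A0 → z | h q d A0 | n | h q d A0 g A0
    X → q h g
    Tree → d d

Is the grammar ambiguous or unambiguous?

Witness: h q d h q d n g n

Derivation 1: A0 ⇒ h q d A0 ⇒ h q d h q d A0 g A0 ⇒ h q d h q d n g A0 ⇒ h q d h q d n g n
Derivation 2: A0 ⇒ h q d A0 g A0 ⇒ h q d h q d A0 g A0 ⇒ h q d h q d n g A0 ⇒ h q d h q d n g n

Two distinct leftmost derivations for the same string.

Ambiguous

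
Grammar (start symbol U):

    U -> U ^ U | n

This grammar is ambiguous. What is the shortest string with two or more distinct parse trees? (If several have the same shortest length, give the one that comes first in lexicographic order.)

length 1: no string has ≥2 trees
length 3: no string has ≥2 trees
length 5: n ^ n ^ n has 2 parse trees

Two derivations of n ^ n ^ n:
  U ⇒ U ^ U ⇒ U ^ U ^ U ⇒ n ^ U ^ U ⇒ n ^ n ^ U ⇒ n ^ n ^ n
  U ⇒ U ^ U ⇒ n ^ U ⇒ n ^ U ^ U ⇒ n ^ n ^ U ⇒ n ^ n ^ n

n ^ n ^ n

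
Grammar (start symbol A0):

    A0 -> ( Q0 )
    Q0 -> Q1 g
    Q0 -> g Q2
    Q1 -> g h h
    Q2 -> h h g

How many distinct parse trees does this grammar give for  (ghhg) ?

Parse trees for (ghhg):
  [A0 ( [Q0 [Q1 g h h] g] )]
  [A0 ( [Q0 g [Q2 h h g]] )]

2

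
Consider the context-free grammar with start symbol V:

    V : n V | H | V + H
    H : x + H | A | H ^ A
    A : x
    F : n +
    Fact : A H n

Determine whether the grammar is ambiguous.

Ambiguous

Witness: x + x

Derivation 1: V ⇒ H ⇒ x + H ⇒ x + A ⇒ x + x
Derivation 2: V ⇒ V + H ⇒ H + H ⇒ A + H ⇒ x + H ⇒ x + A ⇒ x + x

Two distinct leftmost derivations for the same string.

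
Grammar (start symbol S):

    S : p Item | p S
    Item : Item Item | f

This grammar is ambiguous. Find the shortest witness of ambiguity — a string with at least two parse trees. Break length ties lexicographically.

p f f f

length 2: no string has ≥2 trees
length 3: no string has ≥2 trees
length 4: p f f f has 2 parse trees

Two derivations of p f f f:
  S ⇒ p Item ⇒ p Item Item ⇒ p Item Item Item ⇒ p f Item Item ⇒ p f f Item ⇒ p f f f
  S ⇒ p Item ⇒ p Item Item ⇒ p f Item ⇒ p f Item Item ⇒ p f f Item ⇒ p f f f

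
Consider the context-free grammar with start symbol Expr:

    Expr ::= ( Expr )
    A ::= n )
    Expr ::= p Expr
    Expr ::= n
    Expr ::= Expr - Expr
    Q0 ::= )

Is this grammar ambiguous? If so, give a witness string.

Ambiguous

Witness: p n - n

Derivation 1: Expr ⇒ p Expr ⇒ p Expr - Expr ⇒ p n - Expr ⇒ p n - n
Derivation 2: Expr ⇒ Expr - Expr ⇒ p Expr - Expr ⇒ p n - Expr ⇒ p n - n

Two distinct leftmost derivations for the same string.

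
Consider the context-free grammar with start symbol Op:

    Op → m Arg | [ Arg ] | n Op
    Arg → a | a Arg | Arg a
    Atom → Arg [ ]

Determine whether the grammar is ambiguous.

Witness: m a a

Derivation 1: Op ⇒ m Arg ⇒ m a Arg ⇒ m a a
Derivation 2: Op ⇒ m Arg ⇒ m Arg a ⇒ m a a

Two distinct leftmost derivations for the same string.

Ambiguous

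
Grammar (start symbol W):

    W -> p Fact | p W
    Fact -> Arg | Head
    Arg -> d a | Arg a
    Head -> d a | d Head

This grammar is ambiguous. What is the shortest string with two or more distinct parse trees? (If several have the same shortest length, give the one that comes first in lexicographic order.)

length 3: p d a has 2 parse trees

Two derivations of p d a:
  W ⇒ p Fact ⇒ p Arg ⇒ p d a
  W ⇒ p Fact ⇒ p Head ⇒ p d a

p d a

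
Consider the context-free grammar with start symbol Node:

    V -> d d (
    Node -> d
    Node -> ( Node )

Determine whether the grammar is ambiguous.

(V is unreachable from Node, so its rules don't affect L(Node).) L(Node) is { openⁿ atom closeⁿ : n ≥ 0 }. The bracket depth fixes n, and the derivation is forced at every step.

Unambiguous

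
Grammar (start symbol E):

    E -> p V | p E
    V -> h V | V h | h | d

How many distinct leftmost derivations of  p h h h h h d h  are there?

6

Parse trees for p h h h h h d h:
  [E p [V h [V h [V h [V h [V h [V [V d] h]]]]]]]
  [E p [V h [V h [V h [V h [V [V h [V d]] h]]]]]]
  [E p [V h [V h [V h [V [V h [V h [V d]]] h]]]]]
  [E p [V h [V h [V [V h [V h [V h [V d]]]] h]]]]
  [E p [V h [V [V h [V h [V h [V h [V d]]]]] h]]]
  [E p [V [V h [V h [V h [V h [V h [V d]]]]]] h]]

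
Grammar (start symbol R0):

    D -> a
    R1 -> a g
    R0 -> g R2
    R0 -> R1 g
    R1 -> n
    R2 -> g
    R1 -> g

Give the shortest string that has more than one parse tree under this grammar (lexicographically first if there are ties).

length 2: g g has 2 parse trees

Two derivations of g g:
  R0 ⇒ g R2 ⇒ g g
  R0 ⇒ R1 g ⇒ g g

g g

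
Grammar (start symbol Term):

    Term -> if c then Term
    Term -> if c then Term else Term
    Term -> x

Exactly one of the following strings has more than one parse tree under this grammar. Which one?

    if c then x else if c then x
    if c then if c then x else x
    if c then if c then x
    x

if c then if c then x else x

if c then x else if c then x: 1 tree
if c then if c then x else x: 2 trees
if c then if c then x: 1 tree
x: 1 tree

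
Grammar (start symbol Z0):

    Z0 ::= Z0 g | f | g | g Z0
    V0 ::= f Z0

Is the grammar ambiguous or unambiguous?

Witness: g g

Derivation 1: Z0 ⇒ Z0 g ⇒ g g
Derivation 2: Z0 ⇒ g Z0 ⇒ g g

Two distinct leftmost derivations for the same string.

Ambiguous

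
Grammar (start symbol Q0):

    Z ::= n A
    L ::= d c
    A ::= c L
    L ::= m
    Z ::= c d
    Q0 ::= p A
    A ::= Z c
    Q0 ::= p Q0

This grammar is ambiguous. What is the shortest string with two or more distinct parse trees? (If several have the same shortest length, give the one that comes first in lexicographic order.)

p c d c

length 3: no string has ≥2 trees
length 4: p c d c has 2 parse trees

Two derivations of p c d c:
  Q0 ⇒ p A ⇒ p c L ⇒ p c d c
  Q0 ⇒ p A ⇒ p Z c ⇒ p c d c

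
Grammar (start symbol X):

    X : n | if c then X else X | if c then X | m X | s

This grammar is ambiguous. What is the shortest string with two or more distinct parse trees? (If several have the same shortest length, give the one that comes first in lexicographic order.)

if c then if c then n else n

length 1: no string has ≥2 trees
length 2: no string has ≥2 trees
length 3: no string has ≥2 trees
length 4: no string has ≥2 trees
length 5: no string has ≥2 trees
length 6: no string has ≥2 trees
length 7: no string has ≥2 trees
length 8: no string has ≥2 trees
length 9: if c then if c then n else n has 2 parse trees

Two derivations of if c then if c then n else n:
  X ⇒ if c then X else X ⇒ if c then if c then X else X ⇒ if c then if c then n else X ⇒ if c then if c then n else n
  X ⇒ if c then X ⇒ if c then if c then X else X ⇒ if c then if c then n else X ⇒ if c then if c then n else n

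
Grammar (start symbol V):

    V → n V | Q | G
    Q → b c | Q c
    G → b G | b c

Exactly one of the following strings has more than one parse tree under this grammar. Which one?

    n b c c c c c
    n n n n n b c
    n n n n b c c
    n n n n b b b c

n n n n n b c

n b c c c c c: 1 tree
n n n n n b c: 2 trees
n n n n b c c: 1 tree
n n n n b b b c: 1 tree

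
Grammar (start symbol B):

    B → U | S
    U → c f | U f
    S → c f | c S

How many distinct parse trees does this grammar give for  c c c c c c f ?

1

Parse trees for c c c c c c f:
  [B [S c [S c [S c [S c [S c [S c f]]]]]]]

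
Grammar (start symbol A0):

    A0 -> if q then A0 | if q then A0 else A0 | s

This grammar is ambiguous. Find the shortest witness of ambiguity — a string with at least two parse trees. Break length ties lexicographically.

if q then if q then s else s

length 1: no string has ≥2 trees
length 4: no string has ≥2 trees
length 6: no string has ≥2 trees
length 7: no string has ≥2 trees
length 9: if q then if q then s else s has 2 parse trees

Two derivations of if q then if q then s else s:
  A0 ⇒ if q then A0 ⇒ if q then if q then A0 else A0 ⇒ if q then if q then s else A0 ⇒ if q then if q then s else s
  A0 ⇒ if q then A0 else A0 ⇒ if q then if q then A0 else A0 ⇒ if q then if q then s else A0 ⇒ if q then if q then s else s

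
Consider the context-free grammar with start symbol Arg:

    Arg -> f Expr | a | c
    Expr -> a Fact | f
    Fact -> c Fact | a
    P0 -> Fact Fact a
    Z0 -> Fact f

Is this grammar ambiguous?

Only Arg, Expr, Fact are reachable from Arg; ignoring the rest: The reachable rules are right-linear with at most one rule per (nonterminal, next-terminal) pair. Each input token forces the next rule, so parsing is deterministic.

Unambiguous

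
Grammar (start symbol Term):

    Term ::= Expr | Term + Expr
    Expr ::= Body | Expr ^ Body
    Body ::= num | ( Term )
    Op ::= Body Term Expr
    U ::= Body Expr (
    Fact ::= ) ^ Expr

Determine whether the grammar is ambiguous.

Unambiguous

Only Term, Expr, Body are reachable from Term; ignoring the rest: Term → Term + Expr | Expr  ;  Expr → Expr ^ Body | Body  — a left-associative chain with Body at the bottom. Each string factors uniquely by precedence.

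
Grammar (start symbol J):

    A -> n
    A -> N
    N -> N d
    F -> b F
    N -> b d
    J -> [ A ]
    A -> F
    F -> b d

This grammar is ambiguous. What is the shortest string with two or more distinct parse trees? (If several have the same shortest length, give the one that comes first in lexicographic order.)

length 3: no string has ≥2 trees
length 4: [ b d ] has 2 parse trees

Two derivations of [ b d ]:
  J ⇒ [ A ] ⇒ [ N ] ⇒ [ b d ]
  J ⇒ [ A ] ⇒ [ F ] ⇒ [ b d ]

[ b d ]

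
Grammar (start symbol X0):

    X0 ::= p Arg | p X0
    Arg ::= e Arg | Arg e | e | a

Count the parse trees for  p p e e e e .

8

Parse trees for p p e e e e:
  [X0 p [X0 p [Arg e [Arg e [Arg e [Arg e]]]]]]
  [X0 p [X0 p [Arg e [Arg e [Arg [Arg e] e]]]]]
  [X0 p [X0 p [Arg e [Arg [Arg e [Arg e]] e]]]]
  [X0 p [X0 p [Arg e [Arg [Arg [Arg e] e] e]]]]
  [X0 p [X0 p [Arg [Arg e [Arg e [Arg e]]] e]]]
  [X0 p [X0 p [Arg [Arg e [Arg [Arg e] e]] e]]]
  [X0 p [X0 p [Arg [Arg [Arg e [Arg e]] e] e]]]
  [X0 p [X0 p [Arg [Arg [Arg [Arg e] e] e] e]]]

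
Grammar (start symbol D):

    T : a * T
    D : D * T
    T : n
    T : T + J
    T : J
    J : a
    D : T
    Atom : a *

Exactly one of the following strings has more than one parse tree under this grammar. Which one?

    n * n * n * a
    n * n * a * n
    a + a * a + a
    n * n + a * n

n * n * n * a: 1 tree
n * n * a * n: 2 trees
a + a * a + a: 1 tree
n * n + a * n: 1 tree

n * n * a * n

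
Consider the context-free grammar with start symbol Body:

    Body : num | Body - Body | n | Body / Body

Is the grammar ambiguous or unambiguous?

Ambiguous

Witness: n - n - n

Derivation 1: Body ⇒ Body - Body ⇒ Body - Body - Body ⇒ n - Body - Body ⇒ n - n - Body ⇒ n - n - n
Derivation 2: Body ⇒ Body - Body ⇒ n - Body ⇒ n - Body - Body ⇒ n - n - Body ⇒ n - n - n

Two distinct leftmost derivations for the same string.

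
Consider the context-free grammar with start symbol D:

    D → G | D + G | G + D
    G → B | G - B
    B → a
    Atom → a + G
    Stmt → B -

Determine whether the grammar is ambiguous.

Witness: a + a

Derivation 1: D ⇒ D + G ⇒ G + G ⇒ B + G ⇒ a + G ⇒ a + B ⇒ a + a
Derivation 2: D ⇒ G + D ⇒ B + D ⇒ a + D ⇒ a + G ⇒ a + B ⇒ a + a

Two distinct leftmost derivations for the same string.

Ambiguous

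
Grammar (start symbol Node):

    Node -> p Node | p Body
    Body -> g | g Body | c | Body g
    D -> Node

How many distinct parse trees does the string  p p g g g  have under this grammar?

4

Parse trees for p p g g g:
  [Node p [Node p [Body g [Body g [Body g]]]]]
  [Node p [Node p [Body g [Body [Body g] g]]]]
  [Node p [Node p [Body [Body g [Body g]] g]]]
  [Node p [Node p [Body [Body [Body g] g] g]]]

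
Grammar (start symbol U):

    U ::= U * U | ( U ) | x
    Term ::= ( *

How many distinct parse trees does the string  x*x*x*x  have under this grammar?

5

Parse trees for x*x*x*x:
  [U [U x] * [U [U x] * [U [U x] * [U x]]]]
  [U [U x] * [U [U [U x] * [U x]] * [U x]]]
  [U [U [U x] * [U x]] * [U [U x] * [U x]]]
  [U [U [U x] * [U [U x] * [U x]]] * [U x]]
  [U [U [U [U x] * [U x]] * [U x]] * [U x]]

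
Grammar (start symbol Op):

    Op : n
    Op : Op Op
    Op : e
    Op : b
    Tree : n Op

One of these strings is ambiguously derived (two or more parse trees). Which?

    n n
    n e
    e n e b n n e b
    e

n n: 1 tree
n e: 1 tree
e n e b n n e b: 429 trees
e: 1 tree

e n e b n n e b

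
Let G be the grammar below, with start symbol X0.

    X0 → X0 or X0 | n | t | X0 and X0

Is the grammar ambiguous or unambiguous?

Ambiguous

Witness: n and n and n

Derivation 1: X0 ⇒ X0 and X0 ⇒ n and X0 ⇒ n and X0 and X0 ⇒ n and n and X0 ⇒ n and n and n
Derivation 2: X0 ⇒ X0 and X0 ⇒ X0 and X0 and X0 ⇒ n and X0 and X0 ⇒ n and n and X0 ⇒ n and n and n

Two distinct leftmost derivations for the same string.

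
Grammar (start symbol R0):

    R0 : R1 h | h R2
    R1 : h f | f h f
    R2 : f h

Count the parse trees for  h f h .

Parse trees for h f h:
  [R0 [R1 h f] h]
  [R0 h [R2 f h]]

2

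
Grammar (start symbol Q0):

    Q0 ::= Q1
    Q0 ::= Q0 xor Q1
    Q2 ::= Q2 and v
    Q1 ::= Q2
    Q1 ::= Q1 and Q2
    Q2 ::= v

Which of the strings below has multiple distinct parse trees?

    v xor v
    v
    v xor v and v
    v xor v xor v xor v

v xor v: 1 tree
v: 1 tree
v xor v and v: 2 trees
v xor v xor v xor v: 1 tree

v xor v and v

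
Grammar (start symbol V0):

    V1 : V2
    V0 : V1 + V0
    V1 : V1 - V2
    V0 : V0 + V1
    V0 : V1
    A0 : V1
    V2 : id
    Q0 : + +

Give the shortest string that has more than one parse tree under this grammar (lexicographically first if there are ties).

id + id

length 1: no string has ≥2 trees
length 3: id + id has 2 parse trees

Two derivations of id + id:
  V0 ⇒ V1 + V0 ⇒ V2 + V0 ⇒ id + V0 ⇒ id + V1 ⇒ id + V2 ⇒ id + id
  V0 ⇒ V0 + V1 ⇒ V1 + V1 ⇒ V2 + V1 ⇒ id + V1 ⇒ id + V2 ⇒ id + id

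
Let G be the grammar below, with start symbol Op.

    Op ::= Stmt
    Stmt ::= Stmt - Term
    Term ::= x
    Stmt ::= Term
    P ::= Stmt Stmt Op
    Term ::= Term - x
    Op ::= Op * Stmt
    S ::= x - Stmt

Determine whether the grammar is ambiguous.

Witness: x - x

Derivation 1: Op ⇒ Stmt ⇒ Stmt - Term ⇒ Term - Term ⇒ x - Term ⇒ x - x
Derivation 2: Op ⇒ Stmt ⇒ Term ⇒ Term - x ⇒ x - x

Two distinct leftmost derivations for the same string.

Ambiguous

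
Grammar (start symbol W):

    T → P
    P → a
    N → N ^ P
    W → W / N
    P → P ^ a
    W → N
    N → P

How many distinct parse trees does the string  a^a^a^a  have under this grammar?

8

Parse trees for a^a^a^a:
  [W [N [N [P a]] ^ [P [P [P a] ^ a] ^ a]]]
  [W [N [N [N [P a]] ^ [P a]] ^ [P [P a] ^ a]]]
  [W [N [N [P [P a] ^ a]] ^ [P [P a] ^ a]]]
  [W [N [N [N [P a]] ^ [P [P a] ^ a]] ^ [P a]]]
  [W [N [N [N [N [P a]] ^ [P a]] ^ [P a]] ^ [P a]]]
  [W [N [N [N [P [P a] ^ a]] ^ [P a]] ^ [P a]]]
  [W [N [N [P [P [P a] ^ a] ^ a]] ^ [P a]]]
  [W [N [P [P [P [P a] ^ a] ^ a] ^ a]]]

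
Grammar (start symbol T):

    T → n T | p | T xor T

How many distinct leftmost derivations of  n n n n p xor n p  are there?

Parse trees for n n n n p xor n p:
  [T n [T n [T n [T n [T [T p] xor [T n [T p]]]]]]]
  [T n [T n [T n [T [T n [T p]] xor [T n [T p]]]]]]
  [T n [T n [T [T n [T n [T p]]] xor [T n [T p]]]]]
  [T n [T [T n [T n [T n [T p]]]] xor [T n [T p]]]]
  [T [T n [T n [T n [T n [T p]]]]] xor [T n [T p]]]

5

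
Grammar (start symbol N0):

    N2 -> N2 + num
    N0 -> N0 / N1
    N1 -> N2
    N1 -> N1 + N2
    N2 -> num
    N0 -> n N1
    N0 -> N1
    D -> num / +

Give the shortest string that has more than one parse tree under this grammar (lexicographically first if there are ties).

num + num

length 1: no string has ≥2 trees
length 2: no string has ≥2 trees
length 3: num + num has 2 parse trees

Two derivations of num + num:
  N0 ⇒ N1 ⇒ N2 ⇒ N2 + num ⇒ num + num
  N0 ⇒ N1 ⇒ N1 + N2 ⇒ N2 + N2 ⇒ num + N2 ⇒ num + num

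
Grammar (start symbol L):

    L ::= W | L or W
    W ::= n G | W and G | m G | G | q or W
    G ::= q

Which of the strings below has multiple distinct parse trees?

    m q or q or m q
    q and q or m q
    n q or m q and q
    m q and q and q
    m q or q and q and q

m q or q or m q: 2 trees
q and q or m q: 1 tree
n q or m q and q: 1 tree
m q and q and q: 1 tree
m q or q and q and q: 1 tree

m q or q or m q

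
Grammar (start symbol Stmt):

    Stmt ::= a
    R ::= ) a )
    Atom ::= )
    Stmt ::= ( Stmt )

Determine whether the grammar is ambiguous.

(Atom, R are unreachable from Stmt, so their rules don't affect L(Stmt).) L(Stmt) is { openⁿ atom closeⁿ : n ≥ 0 }. The bracket depth fixes n, and the derivation is forced at every step.

Unambiguous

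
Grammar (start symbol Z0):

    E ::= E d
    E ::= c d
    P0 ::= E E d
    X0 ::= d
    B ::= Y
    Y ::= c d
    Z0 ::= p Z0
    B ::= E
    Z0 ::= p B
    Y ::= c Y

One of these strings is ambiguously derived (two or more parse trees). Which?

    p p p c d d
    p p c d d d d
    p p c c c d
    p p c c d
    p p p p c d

p p p c d d: 1 tree
p p c d d d d: 1 tree
p p c c c d: 1 tree
p p c c d: 1 tree
p p p p c d: 2 trees

p p p p c d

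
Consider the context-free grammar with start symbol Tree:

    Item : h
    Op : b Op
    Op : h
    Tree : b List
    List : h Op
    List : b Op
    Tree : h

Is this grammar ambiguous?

Unambiguous

(Item is unreachable from Tree, so its rules don't affect L(Tree).) The reachable rules are right-linear with at most one rule per (nonterminal, next-terminal) pair. Each input token forces the next rule, so parsing is deterministic.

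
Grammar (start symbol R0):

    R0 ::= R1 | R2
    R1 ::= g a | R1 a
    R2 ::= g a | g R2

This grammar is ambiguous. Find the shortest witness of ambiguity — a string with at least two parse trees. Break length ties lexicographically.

length 2: g a has 2 parse trees

Two derivations of g a:
  R0 ⇒ R1 ⇒ g a
  R0 ⇒ R2 ⇒ g a

g a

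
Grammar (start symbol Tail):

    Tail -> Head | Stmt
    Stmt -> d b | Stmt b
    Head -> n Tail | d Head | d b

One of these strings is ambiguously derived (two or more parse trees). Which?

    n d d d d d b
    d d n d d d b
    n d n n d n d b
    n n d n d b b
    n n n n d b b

n d d d d d b: 1 tree
d d n d d d b: 1 tree
n d n n d n d b: 2 trees
n n d n d b b: 1 tree
n n n n d b b: 1 tree

n d n n d n d b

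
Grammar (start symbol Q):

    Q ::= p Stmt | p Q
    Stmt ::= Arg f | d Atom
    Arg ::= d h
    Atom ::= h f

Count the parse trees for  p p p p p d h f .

2

Parse trees for p p p p p d h f:
  [Q p [Q p [Q p [Q p [Q p [Stmt [Arg d h] f]]]]]]
  [Q p [Q p [Q p [Q p [Q p [Stmt d [Atom h f]]]]]]]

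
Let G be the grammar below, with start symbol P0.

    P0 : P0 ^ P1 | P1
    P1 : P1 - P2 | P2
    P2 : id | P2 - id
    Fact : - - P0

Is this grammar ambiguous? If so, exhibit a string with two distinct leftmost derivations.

Ambiguous

Witness: id - id

Derivation 1: P0 ⇒ P1 ⇒ P1 - P2 ⇒ P2 - P2 ⇒ id - P2 ⇒ id - id
Derivation 2: P0 ⇒ P1 ⇒ P2 ⇒ P2 - id ⇒ id - id

Two distinct leftmost derivations for the same string.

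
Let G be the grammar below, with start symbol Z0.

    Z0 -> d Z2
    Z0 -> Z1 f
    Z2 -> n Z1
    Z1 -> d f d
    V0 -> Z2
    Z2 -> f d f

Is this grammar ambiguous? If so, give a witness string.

Ambiguous

Witness: d f d f

Derivation 1: Z0 ⇒ d Z2 ⇒ d f d f
Derivation 2: Z0 ⇒ Z1 f ⇒ d f d f

Two distinct leftmost derivations for the same string.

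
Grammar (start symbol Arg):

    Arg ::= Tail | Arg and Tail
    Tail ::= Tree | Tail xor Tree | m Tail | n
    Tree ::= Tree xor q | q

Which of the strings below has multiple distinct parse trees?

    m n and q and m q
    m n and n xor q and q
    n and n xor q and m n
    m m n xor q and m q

m n and q and m q: 1 tree
m n and n xor q and q: 1 tree
n and n xor q and m n: 1 tree
m m n xor q and m q: 3 trees

m m n xor q and m q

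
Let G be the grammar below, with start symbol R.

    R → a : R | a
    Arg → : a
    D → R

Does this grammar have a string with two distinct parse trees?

(Arg, D are unreachable from R, so their rules don't affect L(R).) Right-recursive list with a separator: after each atom, whether the separator follows determines the rule. One parse per string.

Unambiguous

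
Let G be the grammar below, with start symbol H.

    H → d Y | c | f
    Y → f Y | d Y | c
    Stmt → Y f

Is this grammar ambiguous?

Unambiguous

(Stmt is unreachable from H, so its rules don't affect L(H).) The reachable rules are right-linear with at most one rule per (nonterminal, next-terminal) pair. Each input token forces the next rule, so parsing is deterministic.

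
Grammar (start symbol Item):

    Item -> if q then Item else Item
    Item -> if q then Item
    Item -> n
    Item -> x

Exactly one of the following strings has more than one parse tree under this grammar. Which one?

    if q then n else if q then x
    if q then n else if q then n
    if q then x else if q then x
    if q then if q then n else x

if q then n else if q then x: 1 tree
if q then n else if q then n: 1 tree
if q then x else if q then x: 1 tree
if q then if q then n else x: 2 trees

if q then if q then n else x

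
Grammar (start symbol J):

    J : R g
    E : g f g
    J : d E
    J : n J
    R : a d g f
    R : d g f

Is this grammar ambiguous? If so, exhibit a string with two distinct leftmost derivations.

Ambiguous

Witness: d g f g

Derivation 1: J ⇒ R g ⇒ d g f g
Derivation 2: J ⇒ d E ⇒ d g f g

Two distinct leftmost derivations for the same string.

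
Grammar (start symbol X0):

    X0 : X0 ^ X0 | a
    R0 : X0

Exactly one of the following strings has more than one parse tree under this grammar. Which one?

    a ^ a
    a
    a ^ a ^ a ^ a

a ^ a ^ a ^ a

a ^ a: 1 tree
a: 1 tree
a ^ a ^ a ^ a: 5 trees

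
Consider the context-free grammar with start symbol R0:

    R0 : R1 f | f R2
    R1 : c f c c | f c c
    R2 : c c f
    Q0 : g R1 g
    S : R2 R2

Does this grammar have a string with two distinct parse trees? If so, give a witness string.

Witness: f c c f

Derivation 1: R0 ⇒ R1 f ⇒ f c c f
Derivation 2: R0 ⇒ f R2 ⇒ f c c f

Two distinct leftmost derivations for the same string.

Ambiguous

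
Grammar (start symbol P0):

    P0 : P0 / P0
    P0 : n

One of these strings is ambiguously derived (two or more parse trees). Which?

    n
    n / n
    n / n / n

n / n / n

n: 1 tree
n / n: 1 tree
n / n / n: 2 trees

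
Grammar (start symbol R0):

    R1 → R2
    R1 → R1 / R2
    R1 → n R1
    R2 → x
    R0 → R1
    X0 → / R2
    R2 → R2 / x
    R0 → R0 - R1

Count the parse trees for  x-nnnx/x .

Parse trees for x-nnnx/x:
  [R0 [R0 [R1 [R2 x]]] - [R1 [R1 n [R1 n [R1 n [R1 [R2 x]]]]] / [R2 x]]]
  [R0 [R0 [R1 [R2 x]]] - [R1 n [R1 [R1 n [R1 n [R1 [R2 x]]]] / [R2 x]]]]
  [R0 [R0 [R1 [R2 x]]] - [R1 n [R1 n [R1 [R1 n [R1 [R2 x]]] / [R2 x]]]]]
  [R0 [R0 [R1 [R2 x]]] - [R1 n [R1 n [R1 n [R1 [R2 [R2 x] / x]]]]]]
  [R0 [R0 [R1 [R2 x]]] - [R1 n [R1 n [R1 n [R1 [R1 [R2 x]] / [R2 x]]]]]]

5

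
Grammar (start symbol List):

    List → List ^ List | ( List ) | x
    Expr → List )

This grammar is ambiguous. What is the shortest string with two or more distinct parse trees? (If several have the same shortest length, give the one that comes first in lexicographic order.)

x ^ x ^ x

length 1: no string has ≥2 trees
length 3: no string has ≥2 trees
length 5: x ^ x ^ x has 2 parse trees

Two derivations of x ^ x ^ x:
  List ⇒ List ^ List ⇒ List ^ List ^ List ⇒ x ^ List ^ List ⇒ x ^ x ^ List ⇒ x ^ x ^ x
  List ⇒ List ^ List ⇒ x ^ List ⇒ x ^ List ^ List ⇒ x ^ x ^ List ⇒ x ^ x ^ x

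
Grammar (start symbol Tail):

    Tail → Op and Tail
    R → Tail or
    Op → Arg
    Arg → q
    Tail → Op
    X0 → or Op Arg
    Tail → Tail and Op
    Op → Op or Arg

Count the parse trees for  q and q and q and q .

8

Parse trees for q and q and q and q:
  [Tail [Op [Arg q]] and [Tail [Op [Arg q]] and [Tail [Op [Arg q]] and [Tail [Op [Arg q]]]]]]
  [Tail [Op [Arg q]] and [Tail [Op [Arg q]] and [Tail [Tail [Op [Arg q]]] and [Op [Arg q]]]]]
  [Tail [Op [Arg q]] and [Tail [Tail [Op [Arg q]] and [Tail [Op [Arg q]]]] and [Op [Arg q]]]]
  [Tail [Op [Arg q]] and [Tail [Tail [Tail [Op [Arg q]]] and [Op [Arg q]]] and [Op [Arg q]]]]
  [Tail [Tail [Op [Arg q]] and [Tail [Op [Arg q]] and [Tail [Op [Arg q]]]]] and [Op [Arg q]]]
  [Tail [Tail [Op [Arg q]] and [Tail [Tail [Op [Arg q]]] and [Op [Arg q]]]] and [Op [Arg q]]]
  [Tail [Tail [Tail [Op [Arg q]] and [Tail [Op [Arg q]]]] and [Op [Arg q]]] and [Op [Arg q]]]
  [Tail [Tail [Tail [Tail [Op [Arg q]]] and [Op [Arg q]]] and [Op [Arg q]]] and [Op [Arg q]]]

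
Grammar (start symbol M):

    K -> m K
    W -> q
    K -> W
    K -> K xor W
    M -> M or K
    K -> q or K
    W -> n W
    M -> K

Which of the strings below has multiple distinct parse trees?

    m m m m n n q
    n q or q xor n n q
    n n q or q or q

m m m m n n q: 1 tree
n q or q xor n n q: 1 tree
n n q or q or q: 2 trees

n n q or q or q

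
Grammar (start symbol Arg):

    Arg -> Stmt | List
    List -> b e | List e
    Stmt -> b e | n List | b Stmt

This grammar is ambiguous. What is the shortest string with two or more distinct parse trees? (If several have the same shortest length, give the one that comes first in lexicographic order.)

b e

length 2: b e has 2 parse trees

Two derivations of b e:
  Arg ⇒ Stmt ⇒ b e
  Arg ⇒ List ⇒ b e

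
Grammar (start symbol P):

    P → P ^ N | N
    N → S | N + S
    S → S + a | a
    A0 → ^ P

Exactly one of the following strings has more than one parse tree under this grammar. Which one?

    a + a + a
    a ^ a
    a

a + a + a

a + a + a: 4 trees
a ^ a: 1 tree
a: 1 tree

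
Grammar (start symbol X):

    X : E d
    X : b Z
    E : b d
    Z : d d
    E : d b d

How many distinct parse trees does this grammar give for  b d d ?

2

Parse trees for b d d:
  [X [E b d] d]
  [X b [Z d d]]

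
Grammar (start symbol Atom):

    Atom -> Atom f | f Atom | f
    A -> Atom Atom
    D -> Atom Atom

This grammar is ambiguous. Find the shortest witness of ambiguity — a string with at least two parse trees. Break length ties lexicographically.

length 1: no string has ≥2 trees
length 2: f f has 2 parse trees

Two derivations of f f:
  Atom ⇒ Atom f ⇒ f f
  Atom ⇒ f Atom ⇒ f f

f f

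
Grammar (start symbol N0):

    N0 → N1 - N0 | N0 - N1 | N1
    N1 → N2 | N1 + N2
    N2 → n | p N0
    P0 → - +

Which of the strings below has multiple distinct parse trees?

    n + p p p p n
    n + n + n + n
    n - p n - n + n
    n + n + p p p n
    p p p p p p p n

n + p p p p n: 1 tree
n + n + n + n: 1 tree
n - p n - n + n: 12 trees
n + n + p p p n: 1 tree
p p p p p p p n: 1 tree

n - p n - n + n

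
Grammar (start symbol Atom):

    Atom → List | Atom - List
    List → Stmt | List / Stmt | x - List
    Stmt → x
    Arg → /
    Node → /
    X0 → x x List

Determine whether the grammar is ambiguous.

Witness: x - x

Derivation 1: Atom ⇒ List ⇒ x - List ⇒ x - Stmt ⇒ x - x
Derivation 2: Atom ⇒ Atom - List ⇒ List - List ⇒ Stmt - List ⇒ x - List ⇒ x - Stmt ⇒ x - x

Two distinct leftmost derivations for the same string.

Ambiguous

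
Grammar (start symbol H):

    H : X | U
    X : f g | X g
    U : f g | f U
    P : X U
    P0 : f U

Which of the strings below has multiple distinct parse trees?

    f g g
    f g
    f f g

f g g: 1 tree
f g: 2 trees
f f g: 1 tree

f g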